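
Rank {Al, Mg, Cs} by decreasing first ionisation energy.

Mg is in period 3, group 2; Al is in period 3, group 13; Cs is in period 6, group 1.
First ionization energy rises across a period (greater Z_eff holds electrons more tightly) and falls down a group (valence electrons are farther from the nucleus).
These span different periods and groups, so the two trends combine.
Al > Cs: both effects reinforce here, so Al is clearly the higher of the two.
Mg > Al: this pair runs against the simple trend — see the exception note.
Note the exception: Mg has a higher first ionization energy than Al, contrary to the simple trend — Al's single 3p electron is easier to remove than one from Mg's filled 3s².
Approximate values (kJ/mol): Mg 738, Al 578, Cs 376.
So from highest to lowest: Mg > Al > Cs.

Mg > Al > Cs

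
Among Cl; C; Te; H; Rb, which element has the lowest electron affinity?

Atoms with high Z_eff and room in the valence shell (especially the halogens) have the most exothermic electron affinities.
Neither a single period nor a single group — weigh both effects.
H > Rb: they share group 1; the group trend gives H the larger value.
C > H: the two effects oppose for this pair; the across-period effect wins (122 vs 73 kJ/mol).
Te > C: the two effects oppose for this pair; the across-period effect wins (190 vs 122 kJ/mol).
Cl > Te: relative to Te, both the across-period and down-group shifts push Cl's electron affinity up.
For reference (kJ/mol): H 73, C 122, Cl 349, Rb 47, Te 190.
The lowest electron affinity among these belongs to Rb.

Rb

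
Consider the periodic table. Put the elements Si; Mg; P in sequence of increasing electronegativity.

Mg is in period 3, group 2; Si is in period 3, group 14; P is in period 3, group 15.
EN rises left→right (higher Z_eff, smaller atoms) and falls top→bottom (larger, more shielded atoms).
All lie in period 3, so electronegativity increases left to right.
So from lowest to highest: Mg < Si < P.

Mg, Si, P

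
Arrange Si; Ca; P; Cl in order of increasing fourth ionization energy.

The fourth ionization energy removes an electron from the +3 ion. For each element: Si³⁺ still has 1 valence electron; Ca³⁺ is already 1 electron into the core; P³⁺ still has 2 valence electrons; Cl³⁺ still has 4 valence electrons.
Breaking into a closed-shell core is much more expensive than removing a leftover valence electron — Ca has the largest IE_4 here.
Valence configurations: Si³⁺ [Ne]3s¹, P³⁺ [Ne]3s², Cl³⁺ [Ne]3s²3p².
The numbers (kJ/mol): Si 4356, Ca 6491, P 4964, Cl 5159.
Putting it together, IE_4: Si < P < Cl < Ca.

Si, P, Cl, Ca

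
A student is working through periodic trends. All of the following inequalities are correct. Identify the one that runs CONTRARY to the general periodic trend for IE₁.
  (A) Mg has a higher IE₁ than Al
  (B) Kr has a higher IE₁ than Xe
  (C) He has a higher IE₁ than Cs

The general trend: IE₁ increases across a period and decreases down a group.
(A) Mg (period 3, group 2) vs Al (period 3, group 13): the stated order contradicts the simple trend.
(B) Kr (period 4, group 18) vs Xe (period 5, group 18): the stated order agrees with the simple trend.
(C) He (period 1, group 18) vs Cs (period 6, group 1): the stated order agrees with the simple trend.
The exception is (A): Al's single 3p electron is easier to remove than one from Mg's filled 3s².

(A)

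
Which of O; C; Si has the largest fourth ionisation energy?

O

The fourth ionization energy removes an electron from the +3 ion. For each element: O³⁺ still has 3 valence electrons; C³⁺ still has 1 valence electron; Si³⁺ still has 1 valence electron.
All are still removing valence electrons, so compare the +3 ions as you would atoms: IE_4 generally rises across a period (higher Z_eff) and falls down a group (larger shell), subject to the usual subshell exceptions.
Valence configurations: O³⁺ [He]2s²2p¹, C³⁺ [He]2s¹, Si³⁺ [Ne]3s¹.
Tabulated IE_4 (kJ/mol): O 7469, C 6223, Si 4356.
Overall IE_4 order: Si < C < O.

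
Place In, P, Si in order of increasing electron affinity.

In, P, Si

Si is in period 3, group 14; P is in period 3, group 15; In is in period 5, group 13.
Electron affinity generally becomes more exothermic across a period toward the halogens and less exothermic down a group.
Neither a single period nor a single group — weigh both effects.
P > In: relative to In, both the across-period and down-group shifts push P's electron affinity up.
Si > P: this pair runs against the simple trend — see the exception note.
Note the exception: Si has a higher electron affinity than P, contrary to the simple trend — adding an electron to P's half-filled 3p³ is unfavourable, so Si (3p²) has the more exothermic EA.
Approximate values (kJ/mol): Si 134, P 72, In 29.
So from lowest to highest: In < P < Si.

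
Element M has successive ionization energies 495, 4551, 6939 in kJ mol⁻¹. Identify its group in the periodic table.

Group 1

Look for the largest jump between consecutive ionization energies: IE2/IE1 ≈ 9.2, far larger than any earlier ratio.
That jump marks the point where a core electron is being removed. So the atom has 1 valence electron.
A main-group element with 1 valence electron is in group 1.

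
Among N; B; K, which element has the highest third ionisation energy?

N

The third ionization energy removes an electron from the +2 ion. For each element: N²⁺ still has 3 valence electrons; B²⁺ still has 1 valence electron; K²⁺ is already 1 electron into the core.
Usually core removal costs more than valence removal, but here the competition is close: a tightly held n=2 valence electron can cost more to remove than an n=3 core electron, so the actual values have to decide it.
Valence configurations: N²⁺ [He]2s²2p¹, B²⁺ [He]2s¹.
The numbers (kJ/mol): N 4578, B 3660, K 4420.
So the third ionization energies run B < K < N.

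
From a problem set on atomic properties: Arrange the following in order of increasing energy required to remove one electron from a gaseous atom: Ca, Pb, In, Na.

Na < In < Ca < Pb

Removing the outermost electron gets harder across a period and easier down a group.
A diagonal step moves right (one effect) and down (the opposite effect) at once.
In > Na: the two effects oppose for this pair; the across-period effect wins (558 vs 496 kJ/mol).
Ca > In: period and group pull opposite ways; the down-group shift dominates (590 vs 558 kJ/mol).
Pb > Ca: period and group pull opposite ways; the across-period shift dominates (716 vs 590 kJ/mol).
Tabulated first ionization energy (kJ/mol): Na 496, Ca 590, In 558, Pb 716.
So from lowest to highest: Na < In < Ca < Pb.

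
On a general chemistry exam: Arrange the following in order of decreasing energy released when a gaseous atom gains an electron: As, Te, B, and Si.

Te, Si, As, B

B is in period 2, group 13; Si is in period 3, group 14; As is in period 4, group 15; Te is in period 5, group 16.
Adding an electron releases more energy for atoms nearer the top right (short of the noble gases).
These sit on a diagonal, where the across-period and down-group effects partly cancel.
As > B: the two effects oppose for this pair; the across-period effect wins (78 vs 27 kJ/mol).
Si > As: period and group pull opposite ways; the down-group shift dominates (134 vs 78 kJ/mol).
Te > Si: period and group pull opposite ways; the across-period shift dominates (190 vs 134 kJ/mol).
For reference (kJ/mol): B 27, Si 134, As 78, Te 190.
So from highest to lowest: Te > Si > As > B.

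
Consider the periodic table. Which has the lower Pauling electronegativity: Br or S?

S is in period 3, group 16; Br is in period 4, group 17.
Electronegativity increases across a period and decreases down a group, tracking effective nuclear charge and atomic size.
These sit on a diagonal, where the across-period and down-group effects partly cancel.
Br > S: period and group pull opposite ways; the across-period shift dominates (2.96 vs 2.58).
Tabulated electronegativity (Pauling): S 2.58, Br 2.96.
So S has the lower Pauling electronegativity (S < Br).

S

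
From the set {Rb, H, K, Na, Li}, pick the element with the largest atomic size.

Rb

H is in period 1, group 1; Li is in period 2, group 1; Na is in period 3, group 1; K is in period 4, group 1; Rb is in period 5, group 1.
Atomic radius shrinks across a period as nuclear charge pulls the same shell inward, and grows down a group as new shells are added.
All are in group 1, so atomic radius increases down the group.
The largest atomic size among these belongs to Rb.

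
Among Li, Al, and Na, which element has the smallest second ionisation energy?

The second ionization energy removes an electron from the +1 ion. For each element: Li⁺ is the bare [He] core; Al⁺ still has 2 valence electrons; Na⁺ is the bare [Ne] core.
Core electrons are held far more tightly than valence electrons, so Na and Li top the IE_2 order.
Tabulated IE_2 (kJ/mol): Li 7298, Al 1817, Na 4562.
Overall IE_2 order: Al < Na < Li.

Al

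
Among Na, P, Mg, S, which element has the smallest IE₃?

The third ionization energy removes an electron from the +2 ion. For each element: Na²⁺ is already 1 electron into the core; P²⁺ still has 3 valence electrons; Mg²⁺ is the bare [Ne] core; S²⁺ still has 4 valence electrons.
Pulling an electron out of a noble-gas core costs far more than removing a remaining valence electron, so Na and Mg sit at the high end of IE_3.
Valence configurations: P²⁺ [Ne]3s²3p¹, S²⁺ [Ne]3s²3p².
Tabulated IE_3 (kJ/mol): Na 6910, P 2914, Mg 7733, S 3357.
So the third ionization energies run P < S < Na < Mg.

P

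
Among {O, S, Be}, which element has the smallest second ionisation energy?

The second ionization energy removes an electron from the +1 ion. For each element: O⁺ still has 5 valence electrons; S⁺ still has 5 valence electrons; Be⁺ still has 1 valence electron.
All are still removing valence electrons, so compare the +1 ions as you would atoms: IE_2 generally rises across a period (higher Z_eff) and falls down a group (larger shell), subject to the usual subshell exceptions.
Valence configurations: O⁺ [He]2s²2p³, S⁺ [Ne]3s²3p³, Be⁺ [He]2s¹.
Tabulated IE_2 (kJ/mol): O 3388, S 2252, Be 1757.
So the second ionization energies run Be < S < O.

Be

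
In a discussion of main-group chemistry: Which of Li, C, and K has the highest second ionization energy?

Li

After 1 electron has been removed, what remains? Li⁺ is the bare [He] core; C⁺ still has 3 valence electrons; K⁺ is the bare [Ar] core.
Core electrons are held far more tightly than valence electrons, so K and Li top the IE_2 order.
Tabulated IE_2 (kJ/mol): Li 7298, C 2353, K 3052.
So the second ionization energies run C < K < Li.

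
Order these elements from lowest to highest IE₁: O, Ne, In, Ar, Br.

In, Br, O, Ar, Ne

O is in period 2, group 16; Ne is in period 2, group 18; Ar is in period 3, group 18; Br is in period 4, group 17; In is in period 5, group 13.
IE₁ increases left→right with effective nuclear charge and decreases top→bottom as the valence shell moves farther out.
These span different periods and groups, so the two trends combine.
Br > In: both effects reinforce here, so Br is clearly the higher of the two.
O > Br: period and group pull opposite ways; the down-group shift dominates (1314 vs 1140 kJ/mol).
Ar > O: the two effects oppose for this pair; the across-period effect wins (1521 vs 1314 kJ/mol).
Ne > Ar: Ne sits above Ar in group 18, so the down-group effect alone puts Ne higher.
For reference (kJ/mol): O 1314, Ne 2081, Ar 1521, Br 1140, In 558.
So from lowest to highest: In < Br < O < Ar < Ne.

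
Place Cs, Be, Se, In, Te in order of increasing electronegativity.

Cs, Be, In, Te, Se

Be is in period 2, group 2; Se is in period 4, group 16; In is in period 5, group 13; Te is in period 5, group 16; Cs is in period 6, group 1.
Atoms toward the upper right of the periodic table pull bonding electrons most strongly.
Here both period and group differ, so the two effects have to be weighed against each other.
Be > Cs: relative to Cs, both the across-period and down-group shifts push Be's electronegativity up.
In > Be: period and group pull opposite ways; the across-period shift dominates (1.78 vs 1.57).
Te > In: Te lies to the right of In in period 5, so the across-period effect alone puts Te higher.
Se > Te: they share group 16; the group trend gives Se the larger value.
Approximate values (Pauling): Be 1.57, Se 2.55, In 1.78, Te 2.10, Cs 0.79.
So from lowest to highest: Cs < Be < In < Te < Se.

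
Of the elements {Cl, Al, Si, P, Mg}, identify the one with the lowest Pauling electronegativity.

Mg is in period 3, group 2; Al is in period 3, group 13; Si is in period 3, group 14; P is in period 3, group 15; Cl is in period 3, group 17.
Electronegativity increases across a period and decreases down a group, tracking effective nuclear charge and atomic size.
All lie in period 3, so electronegativity increases left to right.
The lowest Pauling electronegativity among these belongs to Mg.

Mg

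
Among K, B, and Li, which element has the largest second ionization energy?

After 1 electron has been removed, what remains? K⁺ is the bare [Ar] core; B⁺ still has 2 valence electrons; Li⁺ is the bare [He] core.
Core electrons are held far more tightly than valence electrons, so K and Li top the IE_2 order.
Approximate IE_2 values (kJ/mol): K 3052, B 2427, Li 7298.
Putting it together, IE_2: B < K < Li.

Li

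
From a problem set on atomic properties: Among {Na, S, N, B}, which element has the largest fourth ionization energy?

IE_4 is the cost of taking one more electron from the +3 cation: Na³⁺ is already 2 electrons into the core; S³⁺ still has 3 valence electrons; N³⁺ still has 2 valence electrons; B³⁺ is the bare [He] core.
Core electrons are held far more tightly than valence electrons, so Na and B top the IE_4 order.
Valence configurations: S³⁺ [Ne]3s²3p¹, N³⁺ [He]2s².
Tabulated IE_4 (kJ/mol): Na 9543, S 4556, N 7475, B 25026.
Overall IE_4 order: S < N < Na < B.

B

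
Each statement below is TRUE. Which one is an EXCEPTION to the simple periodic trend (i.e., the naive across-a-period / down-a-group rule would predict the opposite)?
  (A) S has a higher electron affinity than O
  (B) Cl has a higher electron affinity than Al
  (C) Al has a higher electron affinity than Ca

(A)

The general trend: electron affinity increases across a period and decreases down a group.
(A) S (period 3, group 16) vs O (period 2, group 16): the stated order contradicts the simple trend.
(B) Cl (period 3, group 17) vs Al (period 3, group 13): the stated order agrees with the simple trend.
(C) Al (period 3, group 13) vs Ca (period 4, group 2): the stated order agrees with the simple trend.
The exception is (A): the compact 2p subshell of O repels the added electron more than S's larger 3p does.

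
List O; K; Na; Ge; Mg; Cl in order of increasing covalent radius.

O is in period 2, group 16; Na is in period 3, group 1; Mg is in period 3, group 2; Cl is in period 3, group 17; K is in period 4, group 1; Ge is in period 4, group 14.
Atomic radius shrinks across a period as nuclear charge pulls the same shell inward, and grows down a group as new shells are added.
Here both period and group differ, so the two effects have to be weighed against each other.
Cl > O: the two effects oppose for this pair; the down-group effect wins (99 vs 63 pm).
Ge > Cl: relative to Cl, both the across-period and down-group shifts push Ge's atomic radius up.
Mg > Ge: period and group pull opposite ways; the across-period shift dominates (139 vs 121 pm).
Na > Mg: both are in period 3; the period trend gives Na the larger value.
K > Na: they share group 1; the group trend gives K the larger value.
Tabulated atomic radius (pm): O 63, Na 155, Mg 139, Cl 99, K 196, Ge 121.
So from smallest to largest: O < Cl < Ge < Mg < Na < K.

O < Cl < Ge < Mg < Na < K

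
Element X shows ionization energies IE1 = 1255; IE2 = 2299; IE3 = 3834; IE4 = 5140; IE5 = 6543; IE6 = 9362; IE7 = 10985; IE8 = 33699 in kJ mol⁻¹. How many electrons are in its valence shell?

7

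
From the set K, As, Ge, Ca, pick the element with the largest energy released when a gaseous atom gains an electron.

K is in period 4, group 1; Ca is in period 4, group 2; Ge is in period 4, group 14; As is in period 4, group 15.
EA tends to increase across a period and decrease down a group, though the pattern is less regular than for IE or radius.
All lie in period 4; the across-period trend (electron affinity increases left to right) applies, with the exception below.
Note the exception: K has a higher electron affinity than Ca, contrary to the simple trend — adding an electron to Ca (ns²) has to open a new, higher-energy np subshell, which is unfavourable.
Note the exception: Ge has a higher electron affinity than As, contrary to the simple trend — adding an electron to As's half-filled 4p³ is unfavourable, so Ge (4p²) has the more exothermic EA.
Tabulated electron affinity (kJ/mol): K 48, Ca 2, Ge 119, As 78.
The largest energy released when a gaseous atom gains an electron among these belongs to Ge.

Ge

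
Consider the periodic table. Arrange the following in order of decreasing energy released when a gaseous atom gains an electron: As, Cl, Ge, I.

Cl, I, Ge, As

Cl is in period 3, group 17; Ge is in period 4, group 14; As is in period 4, group 15; I is in period 5, group 17.
Adding an electron releases more energy for atoms nearer the top right (short of the noble gases).
Here both period and group differ, so the two effects have to be weighed against each other.
Ge > As: this pair runs against the simple trend — see the exception note.
I > Ge: period and group pull opposite ways; the across-period shift dominates (295 vs 119 kJ/mol).
Cl > I: they share group 17; the group trend gives Cl the larger value.
Note the exception: Ge has a higher electron affinity than As, contrary to the simple trend — adding an electron to As's half-filled 4p³ is unfavourable, so Ge (4p²) has the more exothermic EA.
Approximate values (kJ/mol): Cl 349, Ge 119, As 78, I 295.
So from highest to lowest: Cl > I > Ge > As.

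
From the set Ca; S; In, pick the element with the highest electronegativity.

S is in period 3, group 16; Ca is in period 4, group 2; In is in period 5, group 13.
Atoms toward the upper right of the periodic table pull bonding electrons most strongly.
Here both period and group differ, so the two effects have to be weighed against each other.
In > Ca: period and group pull opposite ways; the across-period shift dominates (1.78 vs 1.00).
S > In: both effects reinforce here, so S is clearly the higher of the two.
For reference (Pauling): S 2.58, Ca 1.00, In 1.78.
The highest electronegativity among these belongs to S.

S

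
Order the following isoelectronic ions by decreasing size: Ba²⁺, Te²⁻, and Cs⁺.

All of these have 54 electrons, so size is governed by nuclear charge alone: the more protons, the stronger the pull on the same electron cloud, and the smaller the ion.
Nuclear charges: Ba²⁺ (Z=56), Cs⁺ (Z=55), Te²⁻ (Z=52).
Largest to smallest: Te²⁻ > Cs⁺ > Ba²⁺.

Te²⁻, Cs⁺, Ba²⁺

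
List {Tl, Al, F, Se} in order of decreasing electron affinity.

F, Se, Al, Tl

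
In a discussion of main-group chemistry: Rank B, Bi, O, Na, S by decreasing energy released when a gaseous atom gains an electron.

B is in period 2, group 13; O is in period 2, group 16; Na is in period 3, group 1; S is in period 3, group 16; Bi is in period 6, group 15.
Atoms with high Z_eff and room in the valence shell (especially the halogens) have the most exothermic electron affinities.
These span different periods and groups, so the two trends combine.
Na > B: this pair runs against the simple trend — see the exception note.
Bi > Na: period and group pull opposite ways; the across-period shift dominates (91 vs 53 kJ/mol).
O > Bi: both effects reinforce here, so O is clearly the higher of the two.
S > O: this pair runs against the simple trend — see the exception note.
Note the exception: Na has a higher electron affinity than B, contrary to the simple trend — B's ns²np¹ configuration gives only a small electron affinity — the sparsely filled np subshell binds an added electron weakly.
Note the exception: S has a higher electron affinity than O, contrary to the simple trend — the compact 2p subshell of O repels the added electron more than S's larger 3p does.
Approximate values (kJ/mol): B 27, O 141, Na 53, S 200, Bi 91.
So from highest to lowest: S > O > Bi > Na > B.

S > O > Bi > Na > B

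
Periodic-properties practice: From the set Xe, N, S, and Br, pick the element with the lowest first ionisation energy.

S

Removing the outermost electron gets harder across a period and easier down a group.
These sit on a diagonal, where the across-period and down-group effects partly cancel.
Br > S: period and group pull opposite ways; the across-period shift dominates (1140 vs 1000 kJ/mol).
Xe > Br: period and group pull opposite ways; the across-period shift dominates (1170 vs 1140 kJ/mol).
N > Xe: the two effects oppose for this pair; the down-group effect wins (1402 vs 1170 kJ/mol).
Approximate values (kJ/mol): N 1402, S 1000, Br 1140, Xe 1170.
The lowest first ionisation energy among these belongs to S.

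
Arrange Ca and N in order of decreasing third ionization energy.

Consider each +2 ion: Ca²⁺ is the bare [Ar] core; N²⁺ still has 3 valence electrons.
Core electrons are held far more tightly than valence electrons, so Ca tops the IE_3 order.
Approximate IE_3 values (kJ/mol): Ca 4912, N 4578.
Overall IE_3 order: N < Ca.

Ca, N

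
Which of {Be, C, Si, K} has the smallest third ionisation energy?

The third ionization energy removes an electron from the +2 ion. For each element: Be²⁺ is the bare [He] core; C²⁺ still has 2 valence electrons; Si²⁺ still has 2 valence electrons; K²⁺ is already 1 electron into the core.
Usually core removal costs more than valence removal, but here the competition is close: a tightly held n=2 valence electron can cost more to remove than an n=3 core electron, so the actual values have to decide it.
Valence configurations: C²⁺ [He]2s², Si²⁺ [Ne]3s².
Tabulated IE_3 (kJ/mol): Be 14849, C 4620, Si 3232, K 4420.
Putting it together, IE_3: Si < K < C < Be.

Si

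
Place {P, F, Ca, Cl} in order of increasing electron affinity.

Ca < P < F < Cl

F is in period 2, group 17; P is in period 3, group 15; Cl is in period 3, group 17; Ca is in period 4, group 2.
Adding an electron releases more energy for atoms nearer the top right (short of the noble gases).
Neither a single period nor a single group — weigh both effects.
P > Ca: both effects reinforce here, so P is clearly the higher of the two.
F > P: relative to P, both the across-period and down-group shifts push F's electron affinity up.
Cl > F: this pair runs against the simple trend — see the exception note.
Note the exception: Cl has a higher electron affinity than F, contrary to the simple trend — F's small 2p subshell makes the incoming electron feel strong e⁻–e⁻ repulsion, so Cl actually releases more energy on gaining an electron.
Tabulated electron affinity (kJ/mol): F 328, P 72, Cl 349, Ca 2.
So from lowest to highest: Ca < P < F < Cl.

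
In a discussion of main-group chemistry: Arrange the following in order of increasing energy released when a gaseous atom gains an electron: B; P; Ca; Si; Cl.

Electron affinity generally becomes more exothermic across a period toward the halogens and less exothermic down a group.
Here both period and group differ, so the two effects have to be weighed against each other.
B > Ca: relative to Ca, both the across-period and down-group shifts push B's electron affinity up.
P > B: the two effects oppose for this pair; the across-period effect wins (72 vs 27 kJ/mol).
Si > P: this pair runs against the simple trend — see the exception note.
Cl > Si: Cl lies to the right of Si in period 3, so the across-period effect alone puts Cl higher.
Note the exception: Si has a higher electron affinity than P, contrary to the simple trend — adding an electron to P's half-filled 3p³ is unfavourable, so Si (3p²) has the more exothermic EA.
For reference (kJ/mol): B 27, Si 134, P 72, Cl 349, Ca 2.
So from lowest to highest: Ca < B < P < Si < Cl.

Ca, B, P, Si, Cl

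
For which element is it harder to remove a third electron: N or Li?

After 2 electrons have been removed, what remains? N²⁺ still has 3 valence electrons; Li²⁺ is already 1 electron into the core.
Breaking into a closed-shell core is much more expensive than removing a leftover valence electron — Li has the largest IE_3 here.
Tabulated IE_3 (kJ/mol): N 4578, Li 11815.
Hence IE_3: N < Li.

Li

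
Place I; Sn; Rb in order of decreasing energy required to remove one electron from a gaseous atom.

Rb is in period 5, group 1; Sn is in period 5, group 14; I is in period 5, group 17.
IE₁ increases left→right with effective nuclear charge and decreases top→bottom as the valence shell moves farther out.
All lie in period 5, so first ionization energy increases left to right.
So from highest to lowest: I > Sn > Rb.

I, Sn, Rb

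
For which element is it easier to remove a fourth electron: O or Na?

O

Consider each +3 ion: O³⁺ still has 3 valence electrons; Na³⁺ is already 2 electrons into the core.
Pulling an electron out of a noble-gas core costs far more than removing a remaining valence electron, so Na sits at the high end of IE_4.
Tabulated IE_4 (kJ/mol): O 7469, Na 9543.
Overall IE_4 order: O < Na.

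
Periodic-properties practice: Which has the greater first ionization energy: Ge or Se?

Ge is in period 4, group 14; Se is in period 4, group 16.
First ionization energy rises across a period (greater Z_eff holds electrons more tightly) and falls down a group (valence electrons are farther from the nucleus).
All lie in period 4, so first ionization energy increases left to right.
So Se has the greater first ionization energy (Se > Ge).

Se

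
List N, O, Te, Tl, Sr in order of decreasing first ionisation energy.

N > O > Te > Tl > Sr

N is in period 2, group 15; O is in period 2, group 16; Sr is in period 5, group 2; Te is in period 5, group 16; Tl is in period 6, group 13.
IE₁ increases left→right with effective nuclear charge and decreases top→bottom as the valence shell moves farther out.
Here both period and group differ, so the two effects have to be weighed against each other.
Tl > Sr: the two effects oppose for this pair; the across-period effect wins (589 vs 550 kJ/mol).
Te > Tl: both effects reinforce here, so Te is clearly the higher of the two.
O > Te: they share group 16; the group trend gives O the larger value.
N > O: this pair runs against the simple trend — see the exception note.
Note the exception: N has a higher first ionization energy than O, contrary to the simple trend — pairing an electron in O's 2p⁴ costs repulsion energy, so O ionizes more easily than half-filled N (2p³).
For reference (kJ/mol): N 1402, O 1314, Sr 550, Te 869, Tl 589.
So from highest to lowest: N > O > Te > Tl > Sr.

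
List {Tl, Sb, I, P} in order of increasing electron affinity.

P is in period 3, group 15; Sb is in period 5, group 15; I is in period 5, group 17; Tl is in period 6, group 13.
Adding an electron releases more energy for atoms nearer the top right (short of the noble gases).
Here both period and group differ, so the two effects have to be weighed against each other.
P > Tl: relative to Tl, both the across-period and down-group shifts push P's electron affinity up.
Sb > P: this pair runs against the simple trend — see the exception note.
I > Sb: both are in period 5; the period trend gives I the larger value.
Note the exception: Sb has a higher electron affinity than P, contrary to the simple trend — both are half-filled np³, but the pairing/repulsion penalty for the added electron shrinks as the p orbitals become larger and more diffuse down the group, and for Sb that outweighs the weaker nuclear attraction.
Tabulated electron affinity (kJ/mol): P 72, Sb 103, I 295, Tl 19.
So from lowest to highest: Tl < P < Sb < I.

Tl < P < Sb < I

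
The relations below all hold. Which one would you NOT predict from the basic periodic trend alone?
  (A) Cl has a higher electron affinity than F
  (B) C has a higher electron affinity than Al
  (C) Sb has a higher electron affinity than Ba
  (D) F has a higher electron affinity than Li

(A)

The general trend: electron affinity increases across a period and decreases down a group.
(A) Cl (period 3, group 17) vs F (period 2, group 17): the stated order contradicts the simple trend.
(B) C (period 2, group 14) vs Al (period 3, group 13): the stated order agrees with the simple trend.
(C) Sb (period 5, group 15) vs Ba (period 6, group 2): the stated order agrees with the simple trend.
(D) F (period 2, group 17) vs Li (period 2, group 1): the stated order agrees with the simple trend.
The exception is (A): F's small 2p subshell makes the incoming electron feel strong e⁻–e⁻ repulsion, so Cl actually releases more energy on gaining an electron.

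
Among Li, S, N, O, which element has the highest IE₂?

Li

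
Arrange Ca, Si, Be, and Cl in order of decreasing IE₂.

Consider each +1 ion: Ca⁺ still has 1 valence electron; Si⁺ still has 3 valence electrons; Be⁺ still has 1 valence electron; Cl⁺ still has 6 valence electrons.
All are still removing valence electrons, so compare the +1 ions as you would atoms: IE_2 generally rises across a period (higher Z_eff) and falls down a group (larger shell), subject to the usual subshell exceptions.
Valence configurations: Ca⁺ [Ar]4s¹, Si⁺ [Ne]3s²3p¹, Be⁺ [He]2s¹, Cl⁺ [Ne]3s²3p⁴.
Tabulated IE_2 (kJ/mol): Ca 1145, Si 1577, Be 1757, Cl 2298.
So the second ionization energies run Ca < Si < Be < Cl.

Cl > Be > Si > Ca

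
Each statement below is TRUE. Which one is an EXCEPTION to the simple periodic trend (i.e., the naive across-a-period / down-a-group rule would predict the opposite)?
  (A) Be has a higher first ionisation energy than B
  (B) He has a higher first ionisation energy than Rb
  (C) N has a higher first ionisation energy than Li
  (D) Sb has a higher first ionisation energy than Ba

(A)

The general trend: first ionisation energy increases across a period and decreases down a group.
(A) Be (period 2, group 2) vs B (period 2, group 13): the stated order contradicts the simple trend.
(B) He (period 1, group 18) vs Rb (period 5, group 1): the stated order agrees with the simple trend.
(C) N (period 2, group 15) vs Li (period 2, group 1): the stated order agrees with the simple trend.
(D) Sb (period 5, group 15) vs Ba (period 6, group 2): the stated order agrees with the simple trend.
The exception is (A): removing B's lone 2p electron is easier than breaking Be's filled 2s².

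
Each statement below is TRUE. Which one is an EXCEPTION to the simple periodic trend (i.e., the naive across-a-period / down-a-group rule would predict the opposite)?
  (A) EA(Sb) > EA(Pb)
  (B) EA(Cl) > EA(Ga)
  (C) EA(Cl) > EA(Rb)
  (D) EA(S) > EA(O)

(D)

The general trend: electron affinity increases across a period and decreases down a group.
(A) Sb (period 5, group 15) vs Pb (period 6, group 14): the stated order agrees with the simple trend.
(B) Cl (period 3, group 17) vs Ga (period 4, group 13): the stated order agrees with the simple trend.
(C) Cl (period 3, group 17) vs Rb (period 5, group 1): the stated order agrees with the simple trend.
(D) S (period 3, group 16) vs O (period 2, group 16): the stated order contradicts the simple trend.
The exception is (D): the compact 2p subshell of O repels the added electron more than S's larger 3p does.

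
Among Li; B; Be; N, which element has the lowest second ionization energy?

Be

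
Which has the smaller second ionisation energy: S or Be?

The second ionization energy removes an electron from the +1 ion. For each element: S⁺ still has 5 valence electrons; Be⁺ still has 1 valence electron.
All are still removing valence electrons, so compare the +1 ions as you would atoms: IE_2 generally rises across a period (higher Z_eff) and falls down a group (larger shell), subject to the usual subshell exceptions.
Valence configurations: S⁺ [Ne]3s²3p³, Be⁺ [He]2s¹.
Tabulated IE_2 (kJ/mol): S 2252, Be 1757.
Putting it together, IE_2: Be < S.

Be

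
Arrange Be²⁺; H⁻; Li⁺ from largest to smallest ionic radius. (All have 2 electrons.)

All of these have 2 electrons, so size is governed by nuclear charge alone: the more protons, the stronger the pull on the same electron cloud, and the smaller the ion.
Nuclear charges: Be²⁺ (Z=4), Li⁺ (Z=3), H⁻ (Z=1).
Largest to smallest: H⁻ > Li⁺ > Be²⁺.

H⁻ > Li⁺ > Be²⁺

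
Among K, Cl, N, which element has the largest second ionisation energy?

K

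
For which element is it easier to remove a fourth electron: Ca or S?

S

After 3 electrons have been removed, what remains? Ca³⁺ is already 1 electron into the core; S³⁺ still has 3 valence electrons.
Core electrons are held far more tightly than valence electrons, so Ca tops the IE_4 order.
Tabulated IE_4 (kJ/mol): Ca 6491, S 4556.
Putting it together, IE_4: S < Ca.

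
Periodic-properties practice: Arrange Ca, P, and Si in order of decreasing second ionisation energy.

The second ionization energy removes an electron from the +1 ion. For each element: Ca⁺ still has 1 valence electron; P⁺ still has 4 valence electrons; Si⁺ still has 3 valence electrons.
All are still removing valence electrons, so compare the +1 ions as you would atoms: IE_2 generally rises across a period (higher Z_eff) and falls down a group (larger shell), subject to the usual subshell exceptions.
Valence configurations: Ca⁺ [Ar]4s¹, P⁺ [Ne]3s²3p², Si⁺ [Ne]3s²3p¹.
The numbers (kJ/mol): Ca 1145, P 1907, Si 1577.
So the second ionization energies run Ca < Si < P.

P > Si > Ca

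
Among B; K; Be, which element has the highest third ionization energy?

Be

IE_3 is the cost of taking one more electron from the +2 cation: B²⁺ still has 1 valence electron; K²⁺ is already 1 electron into the core; Be²⁺ is the bare [He] core.
Pulling an electron out of a noble-gas core costs far more than removing a remaining valence electron, so K and Be sit at the high end of IE_3.
Approximate IE_3 values (kJ/mol): B 3660, K 4420, Be 14849.
Putting it together, IE_3: B < K < Be.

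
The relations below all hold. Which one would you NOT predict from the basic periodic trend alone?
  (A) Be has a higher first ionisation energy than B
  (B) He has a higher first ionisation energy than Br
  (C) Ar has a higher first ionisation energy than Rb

The general trend: first ionisation energy increases across a period and decreases down a group.
(A) Be (period 2, group 2) vs B (period 2, group 13): the stated order contradicts the simple trend.
(B) He (period 1, group 18) vs Br (period 4, group 17): the stated order agrees with the simple trend.
(C) Ar (period 3, group 18) vs Rb (period 5, group 1): the stated order agrees with the simple trend.
The exception is (A): removing B's lone 2p electron is easier than breaking Be's filled 2s².

(A)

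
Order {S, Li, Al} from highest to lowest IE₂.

Li > S > Al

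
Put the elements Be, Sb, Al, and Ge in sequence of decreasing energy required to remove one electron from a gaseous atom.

Be > Sb > Ge > Al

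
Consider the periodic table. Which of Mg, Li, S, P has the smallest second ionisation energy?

IE_2 is the cost of taking one more electron from the +1 cation: Mg⁺ still has 1 valence electron; Li⁺ is the bare [He] core; S⁺ still has 5 valence electrons; P⁺ still has 4 valence electrons.
Breaking into a closed-shell core is much more expensive than removing a leftover valence electron — Li has the largest IE_2 here.
Valence configurations: Mg⁺ [Ne]3s¹, S⁺ [Ne]3s²3p³, P⁺ [Ne]3s²3p².
Approximate IE_2 values (kJ/mol): Mg 1451, Li 7298, S 2252, P 1907.
So the second ionization energies run Mg < P < S < Li.

Mg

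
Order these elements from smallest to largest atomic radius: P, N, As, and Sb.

N < P < As < Sb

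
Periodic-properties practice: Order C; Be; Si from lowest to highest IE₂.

Si < Be < C

Consider each +1 ion: C⁺ still has 3 valence electrons; Be⁺ still has 1 valence electron; Si⁺ still has 3 valence electrons.
All are still removing valence electrons, so compare the +1 ions as you would atoms: IE_2 generally rises across a period (higher Z_eff) and falls down a group (larger shell), subject to the usual subshell exceptions.
Valence configurations: C⁺ [He]2s²2p¹, Be⁺ [He]2s¹, Si⁺ [Ne]3s²3p¹.
The numbers (kJ/mol): C 2353, Be 1757, Si 1577.
So the second ionization energies run Si < Be < C.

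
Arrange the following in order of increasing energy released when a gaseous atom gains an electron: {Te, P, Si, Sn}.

Atoms with high Z_eff and room in the valence shell (especially the halogens) have the most exothermic electron affinities.
Neither a single period nor a single group — weigh both effects.
Sn > P: this pair runs against the simple trend — see the exception note.
Si > Sn: Si sits above Sn in group 14, so the down-group effect alone puts Si higher.
Te > Si: period and group pull opposite ways; the across-period shift dominates (190 vs 134 kJ/mol).
Note the exception: Sn has a higher electron affinity than P, contrary to the simple trend — adding an electron to P's half-filled np³ subshell costs electron-pairing energy.
Note the exception: Si has a higher electron affinity than P, contrary to the simple trend — adding an electron to P's half-filled 3p³ is unfavourable, so Si (3p²) has the more exothermic EA.
Approximate values (kJ/mol): Si 134, P 72, Sn 107, Te 190.
So from lowest to highest: P < Sn < Si < Te.

P, Sn, Si, Te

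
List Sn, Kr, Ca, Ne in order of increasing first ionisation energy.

IE₁ increases left→right with effective nuclear charge and decreases top→bottom as the valence shell moves farther out.
Neither a single period nor a single group — weigh both effects.
Sn > Ca: period and group pull opposite ways; the across-period shift dominates (709 vs 590 kJ/mol).
Kr > Sn: both effects reinforce here, so Kr is clearly the higher of the two.
Ne > Kr: they share group 18; the group trend gives Ne the larger value.
Approximate values (kJ/mol): Ne 2081, Ca 590, Kr 1351, Sn 709.
So from lowest to highest: Ca < Sn < Kr < Ne.

Ca, Sn, Kr, Ne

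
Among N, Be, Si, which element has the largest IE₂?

N

IE_2 is the cost of taking one more electron from the +1 cation: N⁺ still has 4 valence electrons; Be⁺ still has 1 valence electron; Si⁺ still has 3 valence electrons.
All are still removing valence electrons, so compare the +1 ions as you would atoms: IE_2 generally rises across a period (higher Z_eff) and falls down a group (larger shell), subject to the usual subshell exceptions.
Valence configurations: N⁺ [He]2s²2p², Be⁺ [He]2s¹, Si⁺ [Ne]3s²3p¹.
Tabulated IE_2 (kJ/mol): N 2856, Be 1757, Si 1577.
So the second ionization energies run Si < Be < N.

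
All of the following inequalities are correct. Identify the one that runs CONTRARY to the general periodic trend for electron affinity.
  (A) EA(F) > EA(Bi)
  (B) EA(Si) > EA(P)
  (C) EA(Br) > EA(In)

(B)

The general trend: electron affinity increases across a period and decreases down a group.
(A) F (period 2, group 17) vs Bi (period 6, group 15): the stated order agrees with the simple trend.
(B) Si (period 3, group 14) vs P (period 3, group 15): the stated order contradicts the simple trend.
(C) Br (period 4, group 17) vs In (period 5, group 13): the stated order agrees with the simple trend.
The exception is (B): adding an electron to P's half-filled 3p³ is unfavourable, so Si (3p²) has the more exothermic EA.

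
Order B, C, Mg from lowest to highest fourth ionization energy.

IE_4 is the cost of taking one more electron from the +3 cation: B³⁺ is the bare [He] core; C³⁺ still has 1 valence electron; Mg³⁺ is already 1 electron into the core.
Core electrons are held far more tightly than valence electrons, so Mg and B top the IE_4 order.
Tabulated IE_4 (kJ/mol): B 25026, C 6223, Mg 10543.
Hence IE_4: C < Mg < B.

C < Mg < B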